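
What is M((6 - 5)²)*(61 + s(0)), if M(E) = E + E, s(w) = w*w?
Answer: 122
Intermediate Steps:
s(w) = w²
M(E) = 2*E
M((6 - 5)²)*(61 + s(0)) = (2*(6 - 5)²)*(61 + 0²) = (2*1²)*(61 + 0) = (2*1)*61 = 2*61 = 122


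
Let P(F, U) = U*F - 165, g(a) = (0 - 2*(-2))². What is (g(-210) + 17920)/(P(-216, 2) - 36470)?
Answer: -17936/37067 ≈ -0.48388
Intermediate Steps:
g(a) = 16 (g(a) = (0 + 4)² = 4² = 16)
P(F, U) = -165 + F*U (P(F, U) = F*U - 165 = -165 + F*U)
(g(-210) + 17920)/(P(-216, 2) - 36470) = (16 + 17920)/((-165 - 216*2) - 36470) = 17936/((-165 - 432) - 36470) = 17936/(-597 - 36470) = 17936/(-37067) = 17936*(-1/37067) = -17936/37067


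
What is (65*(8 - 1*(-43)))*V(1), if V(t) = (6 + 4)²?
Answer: 331500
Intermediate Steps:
V(t) = 100 (V(t) = 10² = 100)
(65*(8 - 1*(-43)))*V(1) = (65*(8 - 1*(-43)))*100 = (65*(8 + 43))*100 = (65*51)*100 = 3315*100 = 331500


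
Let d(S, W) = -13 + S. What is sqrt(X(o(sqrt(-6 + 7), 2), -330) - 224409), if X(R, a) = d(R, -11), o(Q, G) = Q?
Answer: I*sqrt(224421) ≈ 473.73*I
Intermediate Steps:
X(R, a) = -13 + R
sqrt(X(o(sqrt(-6 + 7), 2), -330) - 224409) = sqrt((-13 + sqrt(-6 + 7)) - 224409) = sqrt((-13 + sqrt(1)) - 224409) = sqrt((-13 + 1) - 224409) = sqrt(-12 - 224409) = sqrt(-224421) = I*sqrt(224421)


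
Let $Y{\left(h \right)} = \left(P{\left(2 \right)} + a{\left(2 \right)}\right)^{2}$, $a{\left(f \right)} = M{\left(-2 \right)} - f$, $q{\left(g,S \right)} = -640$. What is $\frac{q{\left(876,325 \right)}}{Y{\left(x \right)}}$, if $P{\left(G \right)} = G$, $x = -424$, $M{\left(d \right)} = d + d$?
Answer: $-40$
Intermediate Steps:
$M{\left(d \right)} = 2 d$
$a{\left(f \right)} = -4 - f$ ($a{\left(f \right)} = 2 \left(-2\right) - f = -4 - f$)
$Y{\left(h \right)} = 16$ ($Y{\left(h \right)} = \left(2 - 6\right)^{2} = \left(-4\right)^{2} = 16$)
$\frac{q{\left(876,325 \right)}}{Y{\left(x \right)}} = - \frac{640}{16} = \left(-640\right) \frac{1}{16} = -40$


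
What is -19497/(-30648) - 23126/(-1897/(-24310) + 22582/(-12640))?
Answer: 3629976833817703/268165065672 ≈ 13536.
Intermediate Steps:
-19497/(-30648) - 23126/(-1897/(-24310) + 22582/(-12640)) = -19497*(-1/30648) - 23126/(-1897*(-1/24310) + 22582*(-1/12640)) = 6499/10216 - 23126/(1897/24310 - 11291/6320) = 6499/10216 - 23126/(-26249517/15363920) = 6499/10216 - 23126*(-15363920/26249517) = 6499/10216 + 355306013920/26249517 = 3629976833817703/268165065672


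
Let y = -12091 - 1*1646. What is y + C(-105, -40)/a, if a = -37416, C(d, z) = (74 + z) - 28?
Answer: -85663933/6236 ≈ -13737.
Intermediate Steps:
y = -13737 (y = -12091 - 1646 = -13737)
C(d, z) = 46 + z
y + C(-105, -40)/a = -13737 + (46 - 40)/(-37416) = -13737 + 6*(-1/37416) = -13737 - 1/6236 = -85663933/6236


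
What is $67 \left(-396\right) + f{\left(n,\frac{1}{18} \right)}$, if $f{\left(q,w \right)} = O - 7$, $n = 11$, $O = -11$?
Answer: $-26550$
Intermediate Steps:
$f{\left(q,w \right)} = -18$ ($f{\left(q,w \right)} = -11 - 7 = -18$)
$67 \left(-396\right) + f{\left(n,\frac{1}{18} \right)} = 67 \left(-396\right) - 18 = -26532 - 18 = -26550$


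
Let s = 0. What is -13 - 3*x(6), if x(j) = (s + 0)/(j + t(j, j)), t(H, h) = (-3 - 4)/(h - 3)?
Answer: -13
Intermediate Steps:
t(H, h) = -7/(-3 + h)
x(j) = 0 (x(j) = (0 + 0)/(j - 7/(-3 + j)) = 0/(j - 7/(-3 + j)) = 0)
-13 - 3*x(6) = -13 - 3*0 = -13 + 0 = -13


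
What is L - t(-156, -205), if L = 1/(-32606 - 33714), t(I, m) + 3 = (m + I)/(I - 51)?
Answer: 17242993/13728240 ≈ 1.2560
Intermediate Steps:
t(I, m) = -3 + (I + m)/(-51 + I) (t(I, m) = -3 + (m + I)/(I - 51) = -3 + (I + m)/(-51 + I))
L = -1/66320 (L = 1/(-66320) = -1/66320 ≈ -1.5078e-5)
L - t(-156, -205) = -1/66320 - (153 - 205 - 2*(-156))/(-51 - 156) = -1/66320 - (153 - 205 + 312)/(-207) = -1/66320 - (-1)*260/207 = -1/66320 - 1*(-260/207) = -1/66320 + 260/207 = 17242993/13728240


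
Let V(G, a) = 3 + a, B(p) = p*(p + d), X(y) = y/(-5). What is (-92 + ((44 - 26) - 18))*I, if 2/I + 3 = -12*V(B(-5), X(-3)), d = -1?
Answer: 920/231 ≈ 3.9827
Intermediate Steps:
X(y) = -y/5 (X(y) = y*(-⅕) = -y/5)
B(p) = p*(-1 + p) (B(p) = p*(p - 1) = p*(-1 + p))
I = -10/231 (I = 2/(-3 - 12*(3 - ⅕*(-3))) = 2/(-3 - 12*(3 + ⅗)) = 2/(-3 - 12*18/5) = 2/(-3 - 216/5) = 2/(-231/5) = 2*(-5/231) = -10/231 ≈ -0.043290)
(-92 + ((44 - 26) - 18))*I = (-92 + ((44 - 26) - 18))*(-10/231) = (-92 + (18 - 18))*(-10/231) = (-92 + 0)*(-10/231) = -92*(-10/231) = 920/231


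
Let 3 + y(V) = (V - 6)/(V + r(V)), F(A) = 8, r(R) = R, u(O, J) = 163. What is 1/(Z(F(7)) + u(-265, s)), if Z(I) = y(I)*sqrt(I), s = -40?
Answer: 1304/212023 + 46*sqrt(2)/212023 ≈ 0.0064571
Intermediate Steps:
y(V) = -3 + (-6 + V)/(2*V) (y(V) = -3 + (V - 6)/(V + V) = -3 + (-6 + V)/((2*V)) = -3 + (-6 + V)*(1/(2*V)) = -3 + (-6 + V)/(2*V))
Z(I) = sqrt(I)*(-5/2 - 3/I) (Z(I) = (-5/2 - 3/I)*sqrt(I) = sqrt(I)*(-5/2 - 3/I))
1/(Z(F(7)) + u(-265, s)) = 1/((-6 - 5*8)/(2*sqrt(8)) + 163) = 1/((sqrt(2)/4)*(-6 - 40)/2 + 163) = 1/((1/2)*(sqrt(2)/4)*(-46) + 163) = 1/(-23*sqrt(2)/4 + 163) = 1/(163 - 23*sqrt(2)/4)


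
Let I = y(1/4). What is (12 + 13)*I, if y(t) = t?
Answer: 25/4 ≈ 6.2500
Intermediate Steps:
I = ¼ (I = 1/4 = ¼ ≈ 0.25000)
(12 + 13)*I = (12 + 13)*(¼) = 25*(¼) = 25/4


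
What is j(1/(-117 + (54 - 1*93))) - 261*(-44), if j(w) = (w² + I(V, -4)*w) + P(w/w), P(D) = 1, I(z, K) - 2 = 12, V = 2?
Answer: 279496777/24336 ≈ 11485.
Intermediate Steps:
I(z, K) = 14 (I(z, K) = 2 + 12 = 14)
j(w) = 1 + w² + 14*w (j(w) = (w² + 14*w) + 1 = 1 + w² + 14*w)
j(1/(-117 + (54 - 1*93))) - 261*(-44) = (1 + (1/(-117 + (54 - 1*93)))² + 14/(-117 + (54 - 1*93))) - 261*(-44) = (1 + (1/(-117 + (54 - 93)))² + 14/(-117 + (54 - 93))) - 1*(-11484) = (1 + (1/(-117 - 39))² + 14/(-117 - 39)) + 11484 = (1 + (1/(-156))² + 14/(-156)) + 11484 = (1 + (-1/156)² + 14*(-1/156)) + 11484 = (1 + 1/24336 - 7/78) + 11484 = 22153/24336 + 11484 = 279496777/24336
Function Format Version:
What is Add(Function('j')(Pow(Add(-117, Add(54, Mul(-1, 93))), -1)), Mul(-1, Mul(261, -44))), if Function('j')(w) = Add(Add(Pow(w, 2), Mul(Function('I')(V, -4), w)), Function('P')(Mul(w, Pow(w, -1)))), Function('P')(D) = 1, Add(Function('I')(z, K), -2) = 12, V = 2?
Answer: Rational(279496777, 24336) ≈ 11485.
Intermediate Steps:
Function('I')(z, K) = 14 (Function('I')(z, K) = Add(2, 12) = 14)
Function('j')(w) = Add(1, Pow(w, 2), Mul(14, w)) (Function('j')(w) = Add(Add(Pow(w, 2), Mul(14, w)), 1) = Add(1, Pow(w, 2), Mul(14, w)))
Add(Function('j')(Pow(Add(-117, Add(54, Mul(-1, 93))), -1)), Mul(-1, Mul(261, -44))) = Add(Add(1, Pow(Pow(Add(-117, Add(54, Mul(-1, 93))), -1), 2), Mul(14, Pow(Add(-117, Add(54, Mul(-1, 93))), -1))), Mul(-1, Mul(261, -44))) = Add(Add(1, Pow(Pow(Add(-117, Add(54, -93)), -1), 2), Mul(14, Pow(Add(-117, Add(54, -93)), -1))), Mul(-1, -11484)) = Add(Add(1, Pow(Pow(Add(-117, -39), -1), 2), Mul(14, Pow(Add(-117, -39), -1))), 11484) = Add(Add(1, Pow(Pow(-156, -1), 2), Mul(14, Pow(-156, -1))), 11484) = Add(Add(1, Pow(Rational(-1, 156), 2), Mul(14, Rational(-1, 156))), 11484) = Add(Add(1, Rational(1, 24336), Rational(-7, 78)), 11484) = Add(Rational(22153, 24336), 11484) = Rational(279496777, 24336)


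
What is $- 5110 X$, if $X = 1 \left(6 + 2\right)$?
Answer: $-40880$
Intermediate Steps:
$X = 8$ ($X = 1 \cdot 8 = 8$)
$- 5110 X = \left(-5110\right) 8 = -40880$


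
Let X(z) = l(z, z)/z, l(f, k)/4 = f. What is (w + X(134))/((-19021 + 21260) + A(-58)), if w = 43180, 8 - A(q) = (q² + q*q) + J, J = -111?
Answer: -21592/2185 ≈ -9.8819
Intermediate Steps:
l(f, k) = 4*f
X(z) = 4 (X(z) = (4*z)/z = 4)
A(q) = 119 - 2*q² (A(q) = 8 - ((q² + q*q) - 111) = 8 - ((q² + q²) - 111) = 8 - (2*q² - 111) = 8 - (-111 + 2*q²) = 8 + (111 - 2*q²) = 119 - 2*q²)
(w + X(134))/((-19021 + 21260) + A(-58)) = (43180 + 4)/((-19021 + 21260) + (119 - 2*(-58)²)) = 43184/(2239 + (119 - 2*3364)) = 43184/(2239 + (119 - 6728)) = 43184/(2239 - 6609) = 43184/(-4370) = 43184*(-1/4370) = -21592/2185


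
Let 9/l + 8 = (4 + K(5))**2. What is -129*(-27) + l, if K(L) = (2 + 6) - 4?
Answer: 195057/56 ≈ 3483.2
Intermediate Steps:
K(L) = 4 (K(L) = 8 - 4 = 4)
l = 9/56 (l = 9/(-8 + (4 + 4)**2) = 9/(-8 + 8**2) = 9/(-8 + 64) = 9/56 ≈ 0.16071)
-129*(-27) + l = -129*(-27) + 9/56 = 3483 + 9/56 = 195057/56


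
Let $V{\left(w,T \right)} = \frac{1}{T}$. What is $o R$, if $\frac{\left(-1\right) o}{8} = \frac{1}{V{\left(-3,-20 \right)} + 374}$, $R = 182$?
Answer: $- \frac{29120}{7479} \approx -3.8936$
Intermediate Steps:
$o = - \frac{160}{7479}$ ($o = - \frac{8}{\frac{1}{-20} + 374} = - \frac{8}{- \frac{1}{20} + 374} = - \frac{8}{\frac{7479}{20}} = \left(-8\right) \frac{20}{7479} = - \frac{160}{7479} \approx -0.021393$)
$o R = \left(- \frac{160}{7479}\right) 182 = - \frac{29120}{7479}$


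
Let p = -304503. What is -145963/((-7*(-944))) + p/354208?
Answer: -3357088633/146287904 ≈ -22.949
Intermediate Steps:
-145963/((-7*(-944))) + p/354208 = -145963/((-7*(-944))) - 304503/354208 = -145963/6608 - 304503*1/354208 = -145963*1/6608 - 304503/354208 = -145963/6608 - 304503/354208 = -3357088633/146287904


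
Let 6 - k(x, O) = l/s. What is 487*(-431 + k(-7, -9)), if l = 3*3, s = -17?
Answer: -3514192/17 ≈ -2.0672e+5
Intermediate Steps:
l = 9
k(x, O) = 111/17 (k(x, O) = 6 - 9/(-17) = 6 - 9*(-1)/17 = 6 - 1*(-9/17) = 6 + 9/17 = 111/17)
487*(-431 + k(-7, -9)) = 487*(-431 + 111/17) = 487*(-7216/17) = -3514192/17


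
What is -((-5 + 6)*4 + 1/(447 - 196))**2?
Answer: -1010025/63001 ≈ -16.032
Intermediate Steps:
-((-5 + 6)*4 + 1/(447 - 196))**2 = -(1*4 + 1/251)**2 = -(4 + 1/251)**2 = -(1005/251)**2 = -1*1010025/63001 = -1010025/63001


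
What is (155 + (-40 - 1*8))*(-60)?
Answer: -6420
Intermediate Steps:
(155 + (-40 - 1*8))*(-60) = (155 + (-40 - 8))*(-60) = (155 - 48)*(-60) = 107*(-60) = -6420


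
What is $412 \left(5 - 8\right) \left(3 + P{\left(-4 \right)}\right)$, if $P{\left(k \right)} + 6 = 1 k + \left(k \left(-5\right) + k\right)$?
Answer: $-11124$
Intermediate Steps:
$P{\left(k \right)} = -6 - 3 k$ ($P{\left(k \right)} = -6 + \left(1 k + \left(k \left(-5\right) + k\right)\right) = -6 + \left(k + \left(- 5 k + k\right)\right) = -6 + \left(k - 4 k\right) = -6 - 3 k$)
$412 \left(5 - 8\right) \left(3 + P{\left(-4 \right)}\right) = 412 \left(5 - 8\right) \left(3 - -6\right) = 412 \left(- 3 \left(3 + \left(-6 + 12\right)\right)\right) = 412 \left(- 3 \left(3 + 6\right)\right) = 412 \left(\left(-3\right) 9\right) = 412 \left(-27\right) = -11124$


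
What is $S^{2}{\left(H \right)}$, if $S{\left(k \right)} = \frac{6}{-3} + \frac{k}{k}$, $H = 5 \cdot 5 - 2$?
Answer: $1$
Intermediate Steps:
$H = 23$ ($H = 25 - 2 = 23$)
$S{\left(k \right)} = -1$ ($S{\left(k \right)} = 6 \left(- \frac{1}{3}\right) + 1 = -2 + 1 = -1$)
$S^{2}{\left(H \right)} = \left(-1\right)^{2} = 1$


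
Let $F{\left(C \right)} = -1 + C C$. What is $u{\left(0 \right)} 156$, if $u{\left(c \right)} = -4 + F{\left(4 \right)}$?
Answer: $1716$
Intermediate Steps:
$F{\left(C \right)} = -1 + C^{2}$
$u{\left(c \right)} = 11$ ($u{\left(c \right)} = -4 - \left(1 - 4^{2}\right) = -4 + \left(-1 + 16\right) = -4 + 15 = 11$)
$u{\left(0 \right)} 156 = 11 \cdot 156 = 1716$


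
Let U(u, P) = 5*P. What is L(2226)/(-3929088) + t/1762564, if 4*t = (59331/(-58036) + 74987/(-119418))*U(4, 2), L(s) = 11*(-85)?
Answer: 117803882648258245/499957034902324386816 ≈ 0.00023563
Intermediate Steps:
L(s) = -935
t = -28592837225/6930543048 (t = ((59331/(-58036) + 74987/(-119418))*(5*2))/4 = ((59331*(-1/58036) + 74987*(-1/119418))*10)/4 = ((-59331/58036 - 74987/119418)*10)/4 = (-5718567445/3465271524*10)/4 = (¼)*(-28592837225/1732635762) = -28592837225/6930543048 ≈ -4.1256)
L(2226)/(-3929088) + t/1762564 = -935/(-3929088) - 28592837225/6930543048/1762564 = -935*(-1/3929088) - 28592837225/6930543048*1/1762564 = 935/3929088 - 28592837225/12215525676855072 = 117803882648258245/499957034902324386816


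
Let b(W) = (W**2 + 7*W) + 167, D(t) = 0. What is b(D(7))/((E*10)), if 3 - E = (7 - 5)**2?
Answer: -167/10 ≈ -16.700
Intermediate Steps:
E = -1 (E = 3 - (7 - 5)**2 = 3 - 1*2**2 = 3 - 1*4 = 3 - 4 = -1)
b(W) = 167 + W**2 + 7*W
b(D(7))/((E*10)) = (167 + 0**2 + 7*0)/((-1*10)) = (167 + 0 + 0)/(-10) = 167*(-1/10) = -167/10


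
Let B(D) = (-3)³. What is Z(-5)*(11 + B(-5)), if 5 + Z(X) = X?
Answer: 160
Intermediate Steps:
Z(X) = -5 + X
B(D) = -27
Z(-5)*(11 + B(-5)) = (-5 - 5)*(11 - 27) = -10*(-16) = 160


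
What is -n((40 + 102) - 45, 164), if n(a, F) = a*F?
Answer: -15908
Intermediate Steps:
n(a, F) = F*a
-n((40 + 102) - 45, 164) = -164*((40 + 102) - 45) = -164*(142 - 45) = -164*97 = -1*15908 = -15908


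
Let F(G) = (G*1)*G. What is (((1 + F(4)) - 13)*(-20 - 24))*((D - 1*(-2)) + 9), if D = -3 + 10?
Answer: -3168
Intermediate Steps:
F(G) = G² (F(G) = G*G = G²)
D = 7
(((1 + F(4)) - 13)*(-20 - 24))*((D - 1*(-2)) + 9) = (((1 + 4²) - 13)*(-20 - 24))*((7 - 1*(-2)) + 9) = (((1 + 16) - 13)*(-44))*((7 + 2) + 9) = ((17 - 13)*(-44))*(9 + 9) = (4*(-44))*18 = -176*18 = -3168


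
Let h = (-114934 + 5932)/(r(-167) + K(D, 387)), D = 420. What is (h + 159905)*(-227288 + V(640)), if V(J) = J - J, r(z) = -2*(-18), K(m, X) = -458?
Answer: -7681074315328/211 ≈ -3.6403e+10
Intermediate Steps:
r(z) = 36
V(J) = 0
h = 54501/211 (h = (-114934 + 5932)/(36 - 458) = -109002/(-422) = -109002*(-1/422) = 54501/211 ≈ 258.30)
(h + 159905)*(-227288 + V(640)) = (54501/211 + 159905)*(-227288 + 0) = (33794456/211)*(-227288) = -7681074315328/211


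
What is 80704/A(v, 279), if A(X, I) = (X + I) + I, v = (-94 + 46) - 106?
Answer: 20176/101 ≈ 199.76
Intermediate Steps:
v = -154 (v = -48 - 106 = -154)
A(X, I) = X + 2*I (A(X, I) = (I + X) + I = X + 2*I)
80704/A(v, 279) = 80704/(-154 + 2*279) = 80704/(-154 + 558) = 80704/404 = 80704*(1/404) = 20176/101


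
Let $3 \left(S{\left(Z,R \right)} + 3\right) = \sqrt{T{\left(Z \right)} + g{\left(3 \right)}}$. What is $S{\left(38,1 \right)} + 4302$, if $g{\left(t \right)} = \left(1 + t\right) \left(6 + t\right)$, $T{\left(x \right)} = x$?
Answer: $4299 + \frac{\sqrt{74}}{3} \approx 4301.9$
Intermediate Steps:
$S{\left(Z,R \right)} = -3 + \frac{\sqrt{36 + Z}}{3}$ ($S{\left(Z,R \right)} = -3 + \frac{\sqrt{Z + \left(6 + 3^{2} + 7 \cdot 3\right)}}{3} = -3 + \frac{\sqrt{Z + \left(6 + 9 + 21\right)}}{3} = -3 + \frac{\sqrt{Z + 36}}{3} = -3 + \frac{\sqrt{36 + Z}}{3}$)
$S{\left(38,1 \right)} + 4302 = \left(-3 + \frac{\sqrt{36 + 38}}{3}\right) + 4302 = \left(-3 + \frac{\sqrt{74}}{3}\right) + 4302 = 4299 + \frac{\sqrt{74}}{3}$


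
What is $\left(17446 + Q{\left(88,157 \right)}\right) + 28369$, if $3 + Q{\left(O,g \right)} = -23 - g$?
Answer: $45632$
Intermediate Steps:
$Q{\left(O,g \right)} = -26 - g$ ($Q{\left(O,g \right)} = -3 - \left(23 + g\right) = -26 - g$)
$\left(17446 + Q{\left(88,157 \right)}\right) + 28369 = \left(17446 - 183\right) + 28369 = 17263 + 28369 = 45632$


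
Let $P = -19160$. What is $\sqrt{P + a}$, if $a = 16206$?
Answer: $i \sqrt{2954} \approx 54.351 i$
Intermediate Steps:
$\sqrt{P + a} = \sqrt{-19160 + 16206} = \sqrt{-2954} = i \sqrt{2954}$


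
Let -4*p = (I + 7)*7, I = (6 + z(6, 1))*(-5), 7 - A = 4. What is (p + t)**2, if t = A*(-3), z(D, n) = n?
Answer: 1600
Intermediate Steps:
A = 3 (A = 7 - 1*4 = 7 - 4 = 3)
I = -35 (I = (6 + 1)*(-5) = 7*(-5) = -35)
t = -9 (t = 3*(-3) = -9)
p = 49 (p = -(-35 + 7)*7/4 = -(-7)*7 = -1/4*(-196) = 49)
(p + t)**2 = (49 - 9)**2 = 40**2 = 1600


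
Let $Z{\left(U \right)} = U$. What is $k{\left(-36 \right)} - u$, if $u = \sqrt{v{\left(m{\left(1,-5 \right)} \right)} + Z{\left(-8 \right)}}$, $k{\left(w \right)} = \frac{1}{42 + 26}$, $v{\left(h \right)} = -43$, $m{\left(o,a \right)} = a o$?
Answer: $\frac{1}{68} - i \sqrt{51} \approx 0.014706 - 7.1414 i$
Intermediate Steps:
$k{\left(w \right)} = \frac{1}{68}$
$u = i \sqrt{51}$ ($u = \sqrt{-43 - 8} = \sqrt{-51} = i \sqrt{51} \approx 7.1414 i$)
$k{\left(-36 \right)} - u = \frac{1}{68} - i \sqrt{51}$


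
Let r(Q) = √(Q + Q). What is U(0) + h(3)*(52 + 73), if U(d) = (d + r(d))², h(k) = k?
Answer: 375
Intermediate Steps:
r(Q) = √2*√Q (r(Q) = √(2*Q) = √2*√Q)
U(d) = (d + √2*√d)²
U(0) + h(3)*(52 + 73) = (0 + √2*√0)² + 3*(52 + 73) = (0 + √2*0)² + 3*125 = (0 + 0)² + 375 = 0² + 375 = 0 + 375 = 375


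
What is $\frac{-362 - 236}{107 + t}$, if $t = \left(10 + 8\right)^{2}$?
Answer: $- \frac{598}{431} \approx -1.3875$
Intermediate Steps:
$t = 324$ ($t = 18^{2} = 324$)
$\frac{-362 - 236}{107 + t} = \frac{-362 - 236}{107 + 324} = - \frac{598}{431}$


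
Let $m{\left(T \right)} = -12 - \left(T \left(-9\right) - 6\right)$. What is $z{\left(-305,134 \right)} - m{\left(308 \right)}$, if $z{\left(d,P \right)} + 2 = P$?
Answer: $-2634$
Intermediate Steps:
$z{\left(d,P \right)} = -2 + P$
$m{\left(T \right)} = -6 + 9 T$ ($m{\left(T \right)} = -12 - \left(- 9 T - 6\right) = -12 - \left(-6 - 9 T\right) = -12 + \left(6 + 9 T\right) = -6 + 9 T$)
$z{\left(-305,134 \right)} - m{\left(308 \right)} = \left(-2 + 134\right) - \left(-6 + 9 \cdot 308\right) = 132 - \left(-6 + 2772\right) = 132 - 2766 = -2634$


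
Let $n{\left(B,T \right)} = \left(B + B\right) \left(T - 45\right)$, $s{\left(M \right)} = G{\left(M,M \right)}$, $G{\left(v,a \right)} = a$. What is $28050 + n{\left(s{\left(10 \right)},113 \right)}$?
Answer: $29410$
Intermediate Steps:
$s{\left(M \right)} = M$
$n{\left(B,T \right)} = 2 B \left(-45 + T\right)$
$28050 + n{\left(s{\left(10 \right)},113 \right)} = 28050 + 2 \cdot 10 \left(-45 + 113\right) = 28050 + 2 \cdot 10 \cdot 68 = 28050 + 1360 = 29410$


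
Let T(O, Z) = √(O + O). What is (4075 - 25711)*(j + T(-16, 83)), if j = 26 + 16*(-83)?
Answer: 28170072 - 86544*I*√2 ≈ 2.817e+7 - 1.2239e+5*I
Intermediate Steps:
T(O, Z) = √2*√O (T(O, Z) = √(2*O) = √2*√O)
j = -1302 (j = 26 - 1328 = -1302)
(4075 - 25711)*(j + T(-16, 83)) = (4075 - 25711)*(-1302 + √2*√(-16)) = -21636*(-1302 + √2*(4*I)) = -21636*(-1302 + 4*I*√2) = 28170072 - 86544*I*√2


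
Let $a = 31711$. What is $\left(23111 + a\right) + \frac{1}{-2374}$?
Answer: $\frac{130147427}{2374} \approx 54822.0$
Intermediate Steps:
$\left(23111 + a\right) + \frac{1}{-2374} = \left(23111 + 31711\right) + \frac{1}{-2374} = 54822 - \frac{1}{2374} = \frac{130147427}{2374}$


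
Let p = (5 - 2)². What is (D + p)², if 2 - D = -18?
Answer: 841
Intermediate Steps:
D = 20 (D = 2 - 1*(-18) = 2 + 18 = 20)
p = 9 (p = 3² = 9)
(D + p)² = (20 + 9)² = 29² = 841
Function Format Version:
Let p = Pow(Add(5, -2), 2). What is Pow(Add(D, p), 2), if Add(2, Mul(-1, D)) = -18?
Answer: 841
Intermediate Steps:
D = 20 (D = Add(2, Mul(-1, -18)) = Add(2, 18) = 20)
p = 9 (p = Pow(3, 2) = 9)
Pow(Add(D, p), 2) = Pow(Add(20, 9), 2) = Pow(29, 2) = 841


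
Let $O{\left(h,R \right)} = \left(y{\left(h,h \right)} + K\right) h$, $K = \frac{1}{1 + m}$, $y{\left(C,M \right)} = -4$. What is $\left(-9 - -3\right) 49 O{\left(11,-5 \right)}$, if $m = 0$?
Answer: $9702$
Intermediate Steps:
$K = 1$ ($K = \frac{1}{1 + 0} = 1^{-1} = 1$)
$O{\left(h,R \right)} = - 3 h$ ($O{\left(h,R \right)} = \left(-4 + 1\right) h = - 3 h$)
$\left(-9 - -3\right) 49 O{\left(11,-5 \right)} = \left(-9 - -3\right) 49 \left(\left(-3\right) 11\right) = \left(-9 + 3\right) 49 \left(-33\right) = \left(-6\right) 49 \left(-33\right) = \left(-294\right) \left(-33\right) = 9702$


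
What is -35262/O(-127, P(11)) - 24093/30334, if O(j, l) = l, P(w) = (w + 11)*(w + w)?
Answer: -135162315/1835207 ≈ -73.650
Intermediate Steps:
P(w) = 2*w*(11 + w) (P(w) = (11 + w)*(2*w) = 2*w*(11 + w))
-35262/O(-127, P(11)) - 24093/30334 = -35262*1/(22*(11 + 11)) - 24093/30334 = -35262/(2*11*22) - 24093*1/30334 = -35262/484 - 24093/30334 = -35262*1/484 - 24093/30334 = -17631/242 - 24093/30334 = -135162315/1835207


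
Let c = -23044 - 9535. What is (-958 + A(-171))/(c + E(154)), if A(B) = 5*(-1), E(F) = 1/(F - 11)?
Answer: 15301/517644 ≈ 0.029559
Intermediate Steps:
E(F) = 1/(-11 + F)
c = -32579
A(B) = -5
(-958 + A(-171))/(c + E(154)) = (-958 - 5)/(-32579 + 1/(-11 + 154)) = -963/(-32579 + 1/143) = -963/(-4658796/143) = -963*(-143/4658796) = 15301/517644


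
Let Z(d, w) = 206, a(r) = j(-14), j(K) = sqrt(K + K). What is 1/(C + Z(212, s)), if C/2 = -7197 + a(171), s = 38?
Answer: -3547/50324864 - I*sqrt(7)/50324864 ≈ -7.0482e-5 - 5.2573e-8*I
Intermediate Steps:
j(K) = sqrt(2)*sqrt(K) (j(K) = sqrt(2*K) = sqrt(2)*sqrt(K))
a(r) = 2*I*sqrt(7) (a(r) = sqrt(2)*sqrt(-14) = sqrt(2)*(I*sqrt(14)) = 2*I*sqrt(7))
C = -14394 + 4*I*sqrt(7) (C = 2*(-7197 + 2*I*sqrt(7)) = -14394 + 4*I*sqrt(7) ≈ -14394.0 + 10.583*I)
1/(C + Z(212, s)) = 1/((-14394 + 4*I*sqrt(7)) + 206) = 1/(-14188 + 4*I*sqrt(7))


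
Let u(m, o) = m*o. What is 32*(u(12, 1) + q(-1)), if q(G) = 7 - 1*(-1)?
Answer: 640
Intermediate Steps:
q(G) = 8 (q(G) = 7 + 1 = 8)
32*(u(12, 1) + q(-1)) = 32*(12*1 + 8) = 32*(12 + 8) = 32*20 = 640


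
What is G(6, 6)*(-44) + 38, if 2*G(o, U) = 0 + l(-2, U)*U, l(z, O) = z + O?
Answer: -490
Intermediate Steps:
l(z, O) = O + z
G(o, U) = U*(-2 + U)/2 (G(o, U) = (0 + (U - 2)*U)/2 = (0 + (-2 + U)*U)/2 = (0 + U*(-2 + U))/2 = (U*(-2 + U))/2 = U*(-2 + U)/2)
G(6, 6)*(-44) + 38 = ((½)*6*(-2 + 6))*(-44) + 38 = ((½)*6*4)*(-44) + 38 = 12*(-44) + 38 = -528 + 38 = -490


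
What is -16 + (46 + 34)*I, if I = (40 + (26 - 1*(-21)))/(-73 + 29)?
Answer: -1916/11 ≈ -174.18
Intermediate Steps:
I = -87/44 (I = (40 + (26 + 21))/(-44) = (40 + 47)*(-1/44) = 87*(-1/44) = -87/44 ≈ -1.9773)
-16 + (46 + 34)*I = -16 + (46 + 34)*(-87/44) = -16 + 80*(-87/44) = -16 - 1740/11 = -1916/11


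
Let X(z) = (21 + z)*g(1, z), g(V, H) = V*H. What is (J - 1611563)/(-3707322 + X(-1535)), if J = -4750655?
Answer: 3181109/691666 ≈ 4.5992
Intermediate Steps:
g(V, H) = H*V
X(z) = z*(21 + z) (X(z) = (21 + z)*(z*1) = (21 + z)*z = z*(21 + z))
(J - 1611563)/(-3707322 + X(-1535)) = (-4750655 - 1611563)/(-3707322 - 1535*(21 - 1535)) = -6362218/(-3707322 - 1535*(-1514)) = -6362218/(-3707322 + 2323990) = -6362218/(-1383332) = -6362218*(-1/1383332) = 3181109/691666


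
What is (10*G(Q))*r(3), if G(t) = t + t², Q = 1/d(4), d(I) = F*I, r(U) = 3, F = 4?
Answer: 255/128 ≈ 1.9922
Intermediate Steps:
d(I) = 4*I
Q = 1/16 (Q = 1/(4*4) = 1/16 ≈ 0.062500)
(10*G(Q))*r(3) = (10*((1 + 1/16)/16))*3 = (10*((1/16)*(17/16)))*3 = (10*(17/256))*3 = (85/128)*3 = 255/128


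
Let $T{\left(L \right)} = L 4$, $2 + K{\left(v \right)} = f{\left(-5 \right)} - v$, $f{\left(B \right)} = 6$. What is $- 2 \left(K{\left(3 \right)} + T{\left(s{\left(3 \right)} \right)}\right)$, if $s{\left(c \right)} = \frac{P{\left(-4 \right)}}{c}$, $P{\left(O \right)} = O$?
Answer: $\frac{26}{3} \approx 8.6667$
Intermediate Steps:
$K{\left(v \right)} = 4 - v$ ($K{\left(v \right)} = -2 - \left(-6 + v\right) = 4 - v$)
$s{\left(c \right)} = - \frac{4}{c}$
$T{\left(L \right)} = 4 L$
$- 2 \left(K{\left(3 \right)} + T{\left(s{\left(3 \right)} \right)}\right) = - 2 \left(\left(4 - 3\right) + 4 \left(- \frac{4}{3}\right)\right) = - 2 \left(\left(4 - 3\right) + 4 \left(\left(-4\right) \frac{1}{3}\right)\right) = - 2 \left(1 + 4 \left(- \frac{4}{3}\right)\right) = - 2 \left(1 - \frac{16}{3}\right) = \left(-2\right) \left(- \frac{13}{3}\right) = \frac{26}{3}$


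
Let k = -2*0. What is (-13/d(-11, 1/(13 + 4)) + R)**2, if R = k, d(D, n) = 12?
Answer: 169/144 ≈ 1.1736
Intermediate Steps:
k = 0
R = 0
(-13/d(-11, 1/(13 + 4)) + R)**2 = (-13/12 + 0)**2 = (-13/12)**2 = 169/144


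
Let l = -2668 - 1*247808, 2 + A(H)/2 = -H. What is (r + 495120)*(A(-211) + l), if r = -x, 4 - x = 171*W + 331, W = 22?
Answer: -124831204122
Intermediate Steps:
A(H) = -4 - 2*H (A(H) = -4 + 2*(-H) = -4 - 2*H)
l = -250476 (l = -2668 - 247808 = -250476)
x = -4089 (x = 4 - (171*22 + 331) = 4 - (3762 + 331) = 4 - 1*4093 = 4 - 4093 = -4089)
r = 4089 (r = -1*(-4089) = 4089)
(r + 495120)*(A(-211) + l) = (4089 + 495120)*((-4 - 2*(-211)) - 250476) = 499209*((-4 + 422) - 250476) = 499209*(418 - 250476) = 499209*(-250058) = -124831204122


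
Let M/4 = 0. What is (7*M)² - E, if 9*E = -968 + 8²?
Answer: 904/9 ≈ 100.44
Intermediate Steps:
M = 0 (M = 4*0 = 0)
E = -904/9 (E = (-968 + 8²)/9 = (-968 + 64)/9 = (⅑)*(-904) = -904/9 ≈ -100.44)
(7*M)² - E = (7*0)² - 1*(-904/9) = 0² + 904/9 = 0 + 904/9 = 904/9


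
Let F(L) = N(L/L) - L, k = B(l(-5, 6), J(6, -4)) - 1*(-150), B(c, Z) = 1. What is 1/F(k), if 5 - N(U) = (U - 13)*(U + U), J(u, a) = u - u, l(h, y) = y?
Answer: -1/122 ≈ -0.0081967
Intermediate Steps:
J(u, a) = 0
N(U) = 5 - 2*U*(-13 + U) (N(U) = 5 - (U - 13)*(U + U) = 5 - (-13 + U)*2*U = 5 - 2*U*(-13 + U))
k = 151 (k = 1 - 1*(-150) = 1 + 150 = 151)
F(L) = 29 - L (F(L) = (5 - 2*(L/L)**2 + 26*(L/L)) - L = (5 - 2*1**2 + 26*1) - L = (5 - 2*1 + 26) - L = (5 - 2 + 26) - L = 29 - L)
1/F(k) = 1/(29 - 1*151) = 1/(29 - 151) = 1/(-122) = -1/122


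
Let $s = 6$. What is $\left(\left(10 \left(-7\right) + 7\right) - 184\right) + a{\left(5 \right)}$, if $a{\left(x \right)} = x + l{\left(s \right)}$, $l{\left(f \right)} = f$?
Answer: $-236$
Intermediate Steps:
$a{\left(x \right)} = 6 + x$ ($a{\left(x \right)} = x + 6 = 6 + x$)
$\left(\left(10 \left(-7\right) + 7\right) - 184\right) + a{\left(5 \right)} = \left(\left(10 \left(-7\right) + 7\right) - 184\right) + \left(6 + 5\right) = \left(\left(-70 + 7\right) - 184\right) + 11 = \left(-63 - 184\right) + 11 = -247 + 11 = -236$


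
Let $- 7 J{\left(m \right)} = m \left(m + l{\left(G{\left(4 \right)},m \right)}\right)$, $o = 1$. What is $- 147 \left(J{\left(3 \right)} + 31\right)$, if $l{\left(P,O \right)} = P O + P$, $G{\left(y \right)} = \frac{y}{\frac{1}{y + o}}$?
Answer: $672$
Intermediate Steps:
$G{\left(y \right)} = y \left(1 + y\right)$ ($G{\left(y \right)} = \frac{y}{\frac{1}{y + 1}} = \frac{y}{\frac{1}{1 + y}} = y \left(1 + y\right)$)
$l{\left(P,O \right)} = P + O P$ ($l{\left(P,O \right)} = O P + P = P + O P$)
$J{\left(m \right)} = - \frac{m \left(20 + 21 m\right)}{7}$ ($J{\left(m \right)} = - \frac{m \left(m + 4 \left(1 + 4\right) \left(1 + m\right)\right)}{7} = - \frac{m \left(m + 4 \cdot 5 \left(1 + m\right)\right)}{7} = - \frac{m \left(m + 20 \left(1 + m\right)\right)}{7} = - \frac{m \left(m + \left(20 + 20 m\right)\right)}{7} = - \frac{m \left(20 + 21 m\right)}{7}$)
$- 147 \left(J{\left(3 \right)} + 31\right) = - 147 \left(\left(- \frac{1}{7}\right) 3 \left(20 + 21 \cdot 3\right) + 31\right) = - 147 \left(\left(- \frac{1}{7}\right) 3 \left(20 + 63\right) + 31\right) = - 147 \left(\left(- \frac{1}{7}\right) 3 \cdot 83 + 31\right) = - 147 \left(- \frac{249}{7} + 31\right) = \left(-147\right) \left(- \frac{32}{7}\right) = 672$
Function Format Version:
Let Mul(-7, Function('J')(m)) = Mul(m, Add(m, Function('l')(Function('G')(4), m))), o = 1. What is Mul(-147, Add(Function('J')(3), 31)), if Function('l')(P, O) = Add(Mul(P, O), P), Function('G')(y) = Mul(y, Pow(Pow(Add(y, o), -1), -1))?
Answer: 672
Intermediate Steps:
Function('G')(y) = Mul(y, Add(1, y)) (Function('G')(y) = Mul(y, Pow(Pow(Add(y, 1), -1), -1)) = Mul(y, Pow(Pow(Add(1, y), -1), -1)) = Mul(y, Add(1, y)))
Function('l')(P, O) = Add(P, Mul(O, P)) (Function('l')(P, O) = Add(Mul(O, P), P) = Add(P, Mul(O, P)))
Function('J')(m) = Mul(Rational(-1, 7), m, Add(20, Mul(21, m))) (Function('J')(m) = Mul(Rational(-1, 7), Mul(m, Add(m, Mul(Mul(4, Add(1, 4)), Add(1, m))))) = Mul(Rational(-1, 7), Mul(m, Add(m, Mul(Mul(4, 5), Add(1, m))))) = Mul(Rational(-1, 7), Mul(m, Add(m, Mul(20, Add(1, m))))) = Mul(Rational(-1, 7), Mul(m, Add(m, Add(20, Mul(20, m))))) = Mul(Rational(-1, 7), Mul(m, Add(20, Mul(21, m)))) = Mul(Rational(-1, 7), m, Add(20, Mul(21, m))))
Mul(-147, Add(Function('J')(3), 31)) = Mul(-147, Add(Mul(Rational(-1, 7), 3, Add(20, Mul(21, 3))), 31)) = Mul(-147, Add(Mul(Rational(-1, 7), 3, Add(20, 63)), 31)) = Mul(-147, Add(Mul(Rational(-1, 7), 3, 83), 31)) = Mul(-147, Add(Rational(-249, 7), 31)) = Mul(-147, Rational(-32, 7)) = 672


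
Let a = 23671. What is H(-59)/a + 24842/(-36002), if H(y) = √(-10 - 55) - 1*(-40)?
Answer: -293297451/426101671 + I*√65/23671 ≈ -0.68833 + 0.0003406*I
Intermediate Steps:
H(y) = 40 + I*√65 (H(y) = √(-65) + 40 = I*√65 + 40 = 40 + I*√65)
H(-59)/a + 24842/(-36002) = (40 + I*√65)/23671 + 24842/(-36002) = (40 + I*√65)*(1/23671) + 24842*(-1/36002) = (40/23671 + I*√65/23671) - 12421/18001 = -293297451/426101671 + I*√65/23671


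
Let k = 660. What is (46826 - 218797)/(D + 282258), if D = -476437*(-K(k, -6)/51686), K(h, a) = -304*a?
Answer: -193228111/336039306 ≈ -0.57502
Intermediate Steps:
D = 434510544/25843 (D = -476437/((-51686/((-304*(-6))))) = -476437/((-51686/1824)) = -476437/((-51686*1/1824)) = -476437/(-25843/912) = -476437*(-912/25843) = 434510544/25843 ≈ 16813.)
(46826 - 218797)/(D + 282258) = (46826 - 218797)/(434510544/25843 + 282258) = -171971/7728904038/25843 = -171971*25843/7728904038 = -193228111/336039306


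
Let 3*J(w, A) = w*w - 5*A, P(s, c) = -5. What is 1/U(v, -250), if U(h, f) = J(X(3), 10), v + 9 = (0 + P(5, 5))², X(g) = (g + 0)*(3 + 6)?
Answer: 3/679 ≈ 0.0044183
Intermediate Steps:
X(g) = 9*g (X(g) = g*9 = 9*g)
J(w, A) = -5*A/3 + w²/3 (J(w, A) = (w*w - 5*A)/3 = (w² - 5*A)/3 = -5*A/3 + w²/3)
v = 16 (v = -9 + (0 - 5)² = -9 + (-5)² = -9 + 25 = 16)
U(h, f) = 679/3 (U(h, f) = -5/3*10 + (9*3)²/3 = -50/3 + (⅓)*27² = -50/3 + (⅓)*729 = -50/3 + 243 = 679/3)
1/U(v, -250) = 1/(679/3) = 3/679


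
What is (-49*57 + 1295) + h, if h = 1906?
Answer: 408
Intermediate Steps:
(-49*57 + 1295) + h = (-49*57 + 1295) + 1906 = (-2793 + 1295) + 1906 = -1498 + 1906 = 408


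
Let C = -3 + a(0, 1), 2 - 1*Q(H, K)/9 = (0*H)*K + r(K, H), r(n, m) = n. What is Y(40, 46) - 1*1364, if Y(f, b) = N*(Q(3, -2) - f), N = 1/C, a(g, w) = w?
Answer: -1362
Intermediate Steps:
Q(H, K) = 18 - 9*K (Q(H, K) = 18 - 9*((0*H)*K + K) = 18 - 9*(0*K + K) = 18 - 9*(0 + K) = 18 - 9*K)
C = -2 (C = -3 + 1 = -2)
N = -½ (N = 1/(-2) = -½ ≈ -0.50000)
Y(f, b) = -18 + f/2 (Y(f, b) = -((18 - 9*(-2)) - f)/2 = -((18 + 18) - f)/2 = -(36 - f)/2 = -18 + f/2)
Y(40, 46) - 1*1364 = (-18 + (½)*40) - 1*1364 = (-18 + 20) - 1364 = 2 - 1364 = -1362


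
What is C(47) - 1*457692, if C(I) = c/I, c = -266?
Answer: -21511790/47 ≈ -4.5770e+5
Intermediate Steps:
C(I) = -266/I
C(47) - 1*457692 = -266/47 - 1*457692 = -266*1/47 - 457692 = -266/47 - 457692 = -21511790/47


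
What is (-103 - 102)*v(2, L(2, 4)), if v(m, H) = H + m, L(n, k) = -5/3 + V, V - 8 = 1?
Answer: -5740/3 ≈ -1913.3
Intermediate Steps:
V = 9 (V = 8 + 1 = 9)
L(n, k) = 22/3 (L(n, k) = -5/3 + 9 = 22/3)
(-103 - 102)*v(2, L(2, 4)) = (-103 - 102)*(22/3 + 2) = -205*28/3 = -5740/3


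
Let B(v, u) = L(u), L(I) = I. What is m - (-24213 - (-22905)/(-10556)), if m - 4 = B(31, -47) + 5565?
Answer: 313905565/10556 ≈ 29737.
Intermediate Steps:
B(v, u) = u
m = 5522 (m = 4 + (-47 + 5565) = 4 + 5518 = 5522)
m - (-24213 - (-22905)/(-10556)) = 5522 - (-24213 - (-22905)/(-10556)) = 5522 - (-24213 - (-22905)*(-1)/10556) = 5522 - (-24213 - 1*22905/10556) = 5522 - (-24213 - 22905/10556) = 5522 - 1*(-255615333/10556) = 5522 + 255615333/10556 = 313905565/10556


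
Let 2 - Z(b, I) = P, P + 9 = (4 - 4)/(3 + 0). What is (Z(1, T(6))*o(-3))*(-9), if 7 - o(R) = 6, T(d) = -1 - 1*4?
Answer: -99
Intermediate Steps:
T(d) = -5 (T(d) = -1 - 4 = -5)
o(R) = 1 (o(R) = 7 - 1*6 = 7 - 6 = 1)
P = -9 (P = -9 + (4 - 4)/(3 + 0) = -9 + 0/3 = -9 + 0*(⅓) = -9 + 0 = -9)
Z(b, I) = 11 (Z(b, I) = 2 - 1*(-9) = 2 + 9 = 11)
(Z(1, T(6))*o(-3))*(-9) = (11*1)*(-9) = 11*(-9) = -99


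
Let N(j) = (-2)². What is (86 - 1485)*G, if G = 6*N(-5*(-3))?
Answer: -33576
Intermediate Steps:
N(j) = 4
G = 24 (G = 6*4 = 24)
(86 - 1485)*G = (86 - 1485)*24 = -1399*24 = -33576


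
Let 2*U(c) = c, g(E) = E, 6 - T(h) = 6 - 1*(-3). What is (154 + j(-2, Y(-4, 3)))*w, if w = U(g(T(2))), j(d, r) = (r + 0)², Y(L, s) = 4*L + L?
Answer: -831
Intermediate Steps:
T(h) = -3 (T(h) = 6 - (6 - 1*(-3)) = 6 - (6 + 3) = 6 - 1*9 = 6 - 9 = -3)
Y(L, s) = 5*L
j(d, r) = r²
U(c) = c/2
w = -3/2 (w = (½)*(-3) = -3/2 ≈ -1.5000)
(154 + j(-2, Y(-4, 3)))*w = (154 + (5*(-4))²)*(-3/2) = (154 + (-20)²)*(-3/2) = (154 + 400)*(-3/2) = 554*(-3/2) = -831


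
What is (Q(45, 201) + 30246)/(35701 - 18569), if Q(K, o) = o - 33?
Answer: 15207/8566 ≈ 1.7753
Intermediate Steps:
Q(K, o) = -33 + o
(Q(45, 201) + 30246)/(35701 - 18569) = ((-33 + 201) + 30246)/(35701 - 18569) = (168 + 30246)/17132 = 30414*(1/17132) = 15207/8566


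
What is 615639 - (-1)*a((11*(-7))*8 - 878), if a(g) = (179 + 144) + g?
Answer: 614468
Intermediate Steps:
a(g) = 323 + g
615639 - (-1)*a((11*(-7))*8 - 878) = 615639 - (-1)*(323 + ((11*(-7))*8 - 878)) = 615639 - (-1)*(323 + (-77*8 - 878)) = 615639 - (-1)*(323 + (-616 - 878)) = 615639 - (-1)*(323 - 1494) = 615639 - (-1)*(-1171) = 615639 - 1*1171 = 615639 - 1171 = 614468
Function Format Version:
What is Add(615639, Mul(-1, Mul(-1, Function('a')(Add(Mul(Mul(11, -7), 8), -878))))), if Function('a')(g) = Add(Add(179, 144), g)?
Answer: 614468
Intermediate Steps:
Function('a')(g) = Add(323, g)
Add(615639, Mul(-1, Mul(-1, Function('a')(Add(Mul(Mul(11, -7), 8), -878))))) = Add(615639, Mul(-1, Mul(-1, Add(323, Add(Mul(Mul(11, -7), 8), -878))))) = Add(615639, Mul(-1, Mul(-1, Add(323, Add(Mul(-77, 8), -878))))) = Add(615639, Mul(-1, Mul(-1, Add(323, Add(-616, -878))))) = Add(615639, Mul(-1, Mul(-1, Add(323, -1494)))) = Add(615639, Mul(-1, Mul(-1, -1171))) = Add(615639, Mul(-1, 1171)) = Add(615639, -1171) = 614468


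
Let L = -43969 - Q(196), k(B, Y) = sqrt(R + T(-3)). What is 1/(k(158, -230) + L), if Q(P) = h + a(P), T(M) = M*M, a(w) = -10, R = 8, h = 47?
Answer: -44006/1936528019 - sqrt(17)/1936528019 ≈ -2.2726e-5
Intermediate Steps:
T(M) = M**2
Q(P) = 37 (Q(P) = 47 - 10 = 37)
k(B, Y) = sqrt(17) (k(B, Y) = sqrt(8 + (-3)**2) = sqrt(8 + 9) = sqrt(17))
L = -44006 (L = -43969 - 1*37 = -43969 - 37 = -44006)
1/(k(158, -230) + L) = 1/(sqrt(17) - 44006) = 1/(-44006 + sqrt(17))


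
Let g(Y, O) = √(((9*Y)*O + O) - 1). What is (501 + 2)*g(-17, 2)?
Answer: 503*I*√305 ≈ 8784.5*I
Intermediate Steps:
g(Y, O) = √(-1 + O + 9*O*Y) (g(Y, O) = √((9*O*Y + O) - 1) = √((O + 9*O*Y) - 1) = √(-1 + O + 9*O*Y))
(501 + 2)*g(-17, 2) = (501 + 2)*√(-1 + 2 + 9*2*(-17)) = 503*√(-1 + 2 - 306) = 503*√(-305) = 503*(I*√305) = 503*I*√305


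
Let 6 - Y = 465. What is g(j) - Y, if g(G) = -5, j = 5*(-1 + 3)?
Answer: 454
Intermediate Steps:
Y = -459 (Y = 6 - 1*465 = 6 - 465 = -459)
j = 10 (j = 5*2 = 10)
g(j) - Y = -5 - 1*(-459) = -5 + 459 = 454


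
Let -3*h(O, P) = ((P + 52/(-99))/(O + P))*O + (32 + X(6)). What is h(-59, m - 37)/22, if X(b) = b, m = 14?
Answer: -171073/535788 ≈ -0.31929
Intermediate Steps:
h(O, P) = -38/3 - O*(-52/99 + P)/(3*(O + P)) (h(O, P) = -(((P + 52/(-99))/(O + P))*O + (32 + 6))/3 = -(((P + 52*(-1/99))/(O + P))*O + 38)/3 = -(((P - 52/99)/(O + P))*O + 38)/3 = -(((-52/99 + P)/(O + P))*O + 38)/3 = -(O*(-52/99 + P)/(O + P) + 38)/3 = -(38 + O*(-52/99 + P)/(O + P))/3 = -38/3 - O*(-52/99 + P)/(3*(O + P)))
h(-59, m - 37)/22 = ((-3762*(14 - 37) - 3710*(-59) - 99*(-59)*(14 - 37))/(297*(-59 + (14 - 37))))/22 = ((-3762*(-23) + 218890 - 99*(-59)*(-23))/(297*(-59 - 23)))*(1/22) = ((1/297)*(86526 + 218890 - 134343)/(-82))*(1/22) = ((1/297)*(-1/82)*171073)*(1/22) = -171073/24354*1/22 = -171073/535788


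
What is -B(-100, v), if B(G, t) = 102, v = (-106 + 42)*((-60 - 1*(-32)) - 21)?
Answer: -102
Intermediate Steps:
v = 3136 (v = -64*((-60 + 32) - 21) = -64*(-28 - 21) = -64*(-49) = 3136)
-B(-100, v) = -1*102 = -102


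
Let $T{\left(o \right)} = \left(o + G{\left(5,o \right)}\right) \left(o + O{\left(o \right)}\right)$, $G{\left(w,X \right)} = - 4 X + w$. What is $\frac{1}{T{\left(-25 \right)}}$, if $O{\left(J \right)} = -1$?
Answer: $- \frac{1}{2080} \approx -0.00048077$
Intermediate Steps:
$G{\left(w,X \right)} = w - 4 X$
$T{\left(o \right)} = \left(-1 + o\right) \left(5 - 3 o\right)$ ($T{\left(o \right)} = \left(o - \left(-5 + 4 o\right)\right) \left(o - 1\right) = \left(5 - 3 o\right) \left(-1 + o\right) = \left(-1 + o\right) \left(5 - 3 o\right)$)
$\frac{1}{T{\left(-25 \right)}} = \frac{1}{-5 - 3 \left(-25\right)^{2} + 8 \left(-25\right)} = \frac{1}{-5 - 1875 - 200} = \frac{1}{-2080} = - \frac{1}{2080}$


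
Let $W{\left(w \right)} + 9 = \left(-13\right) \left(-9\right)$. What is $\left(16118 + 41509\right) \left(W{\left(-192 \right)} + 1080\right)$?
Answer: $68460876$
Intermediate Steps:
$W{\left(w \right)} = 108$ ($W{\left(w \right)} = -9 - -117 = -9 + 117 = 108$)
$\left(16118 + 41509\right) \left(W{\left(-192 \right)} + 1080\right) = \left(16118 + 41509\right) \left(108 + 1080\right) = 57627 \cdot 1188 = 68460876$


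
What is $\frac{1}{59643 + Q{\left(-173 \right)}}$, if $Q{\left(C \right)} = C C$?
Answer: $\frac{1}{89572} \approx 1.1164 \cdot 10^{-5}$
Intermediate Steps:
$Q{\left(C \right)} = C^{2}$
$\frac{1}{59643 + Q{\left(-173 \right)}} = \frac{1}{59643 + \left(-173\right)^{2}} = \frac{1}{59643 + 29929} = \frac{1}{89572}$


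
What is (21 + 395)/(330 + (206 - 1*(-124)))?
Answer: 104/165 ≈ 0.63030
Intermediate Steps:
(21 + 395)/(330 + (206 - 1*(-124))) = 416/(330 + (206 + 124)) = 416/(330 + 330) = 416/660 = 416*(1/660) = 104/165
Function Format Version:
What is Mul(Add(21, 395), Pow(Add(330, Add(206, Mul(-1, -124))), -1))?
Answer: Rational(104, 165) ≈ 0.63030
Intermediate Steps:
Mul(Add(21, 395), Pow(Add(330, Add(206, Mul(-1, -124))), -1)) = Mul(416, Pow(Add(330, Add(206, 124)), -1)) = Mul(416, Pow(Add(330, 330), -1)) = Mul(416, Pow(660, -1)) = Mul(416, Rational(1, 660)) = Rational(104, 165)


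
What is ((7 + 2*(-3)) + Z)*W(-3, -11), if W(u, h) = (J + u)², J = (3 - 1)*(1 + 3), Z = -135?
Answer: -3350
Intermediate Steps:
J = 8 (J = 2*4 = 8)
W(u, h) = (8 + u)²
((7 + 2*(-3)) + Z)*W(-3, -11) = ((7 + 2*(-3)) - 135)*(8 - 3)² = ((7 - 6) - 135)*5² = (1 - 135)*25 = -134*25 = -3350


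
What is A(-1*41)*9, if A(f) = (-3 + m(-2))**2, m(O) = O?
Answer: 225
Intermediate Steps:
A(f) = 25 (A(f) = (-3 - 2)**2 = (-5)**2 = 25)
A(-1*41)*9 = 25*9 = 225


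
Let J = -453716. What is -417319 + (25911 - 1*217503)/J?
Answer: -47336028953/113429 ≈ -4.1732e+5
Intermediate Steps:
-417319 + (25911 - 1*217503)/J = -417319 + (25911 - 1*217503)/(-453716) = -417319 + (25911 - 217503)*(-1/453716) = -417319 - 191592*(-1/453716) = -417319 + 47898/113429 = -47336028953/113429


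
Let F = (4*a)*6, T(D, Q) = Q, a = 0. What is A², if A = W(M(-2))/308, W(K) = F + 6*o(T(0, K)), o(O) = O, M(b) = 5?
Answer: 225/23716 ≈ 0.0094873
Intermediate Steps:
F = 0 (F = (4*0)*6 = 0*6 = 0)
W(K) = 6*K (W(K) = 0 + 6*K = 6*K)
A = 15/154 (A = (6*5)/308 = 30*(1/308) = 15/154 ≈ 0.097403)
A² = (15/154)² = 225/23716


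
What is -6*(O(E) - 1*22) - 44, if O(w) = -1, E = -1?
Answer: 94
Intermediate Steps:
-6*(O(E) - 1*22) - 44 = -6*(-1 - 1*22) - 44 = -6*(-1 - 22) - 44 = -6*(-23) - 44 = 138 - 44 = 94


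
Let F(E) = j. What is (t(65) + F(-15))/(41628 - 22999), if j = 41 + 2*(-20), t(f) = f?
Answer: 66/18629 ≈ 0.0035429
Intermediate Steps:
j = 1 (j = 41 - 40 = 1)
F(E) = 1
(t(65) + F(-15))/(41628 - 22999) = (65 + 1)/(41628 - 22999) = 66/18629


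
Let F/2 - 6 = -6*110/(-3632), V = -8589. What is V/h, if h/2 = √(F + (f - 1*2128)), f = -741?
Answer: 8589*I*√588798502/2593826 ≈ 80.35*I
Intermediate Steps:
F = 5613/454 (F = 12 + 2*(-6*110/(-3632)) = 12 + 2*(-660*(-1/3632)) = 12 + 2*(165/908) = 12 + 165/454 = 5613/454 ≈ 12.363)
h = I*√588798502/227 (h = 2*√(5613/454 + (-741 - 1*2128)) = 2*√(5613/454 + (-741 - 2128)) = 2*√(5613/454 - 2869) = 2*√(-1296913/454) = 2*(I*√588798502/454) = I*√588798502/227 ≈ 106.9*I)
V/h = -8589*(-I*√588798502/2593826) = -(-8589)*I*√588798502/2593826 = 8589*I*√588798502/2593826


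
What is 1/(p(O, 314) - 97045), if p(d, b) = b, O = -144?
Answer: -1/96731 ≈ -1.0338e-5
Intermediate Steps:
1/(p(O, 314) - 97045) = 1/(314 - 97045) = 1/(-96731) = -1/96731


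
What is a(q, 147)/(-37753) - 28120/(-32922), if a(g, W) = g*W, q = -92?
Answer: 753425744/621452133 ≈ 1.2124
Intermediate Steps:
a(g, W) = W*g
a(q, 147)/(-37753) - 28120/(-32922) = (147*(-92))/(-37753) - 28120/(-32922) = -13524*(-1/37753) - 28120*(-1/32922) = 13524/37753 + 14060/16461 = 753425744/621452133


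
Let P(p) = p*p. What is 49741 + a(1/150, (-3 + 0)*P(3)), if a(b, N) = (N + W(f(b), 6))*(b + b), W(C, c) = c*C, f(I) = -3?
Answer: 248702/5 ≈ 49740.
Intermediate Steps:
P(p) = p²
W(C, c) = C*c
a(b, N) = 2*b*(-18 + N) (a(b, N) = (N - 3*6)*(b + b) = (N - 18)*(2*b) = (-18 + N)*(2*b) = 2*b*(-18 + N))
49741 + a(1/150, (-3 + 0)*P(3)) = 49741 + 2*(-18 + (-3 + 0)*3²)/150 = 49741 + 2*(1/150)*(-18 - 3*9) = 49741 + 2*(1/150)*(-18 - 27) = 49741 + 2*(1/150)*(-45) = 49741 - ⅗ = 248702/5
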